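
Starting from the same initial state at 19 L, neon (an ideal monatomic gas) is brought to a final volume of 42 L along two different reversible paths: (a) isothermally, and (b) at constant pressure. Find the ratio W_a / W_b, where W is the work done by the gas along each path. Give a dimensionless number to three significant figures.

Path (a) isothermal: W = P₁V₁ ln(V₂/V₁) → W_a/(P₁V₁) = 0.7932.
Path (b) isobaric: W = P₁(V₂ − V₁) → W_b/(P₁V₁) = 1.211.
W_a / W_b = 0.7932 / 1.211 = 0.6553.

W_a / W_b ≈ 0.655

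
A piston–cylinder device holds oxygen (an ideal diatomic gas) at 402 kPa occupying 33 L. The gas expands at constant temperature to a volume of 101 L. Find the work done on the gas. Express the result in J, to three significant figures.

Isothermal: W = nRT ln(V₂/V₁) = P₁V₁ ln(V₂/V₁).
P₁V₁ = (402 kPa)(33 L) = 13266 J.
W = 13266 × ln(101/33) = 13266 × 1.119
W_by_gas = 14840 J; work on gas = −W_by = -14840 J.

W ≈ -14800 J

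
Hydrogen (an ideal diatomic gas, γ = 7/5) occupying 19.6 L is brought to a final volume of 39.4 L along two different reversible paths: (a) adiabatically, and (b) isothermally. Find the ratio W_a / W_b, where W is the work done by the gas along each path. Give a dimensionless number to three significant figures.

Path (a) adiabatic: W = P₁V₁(1 − (V₁/V₂)^(γ−1))/(γ−1) → W_a/(P₁V₁) = 0.6092.
Path (b) isothermal: W = P₁V₁ ln(V₂/V₁) → W_b/(P₁V₁) = 0.6982.
W_a / W_b = 0.6092 / 0.6982 = 0.8725.

W_a / W_b ≈ 0.872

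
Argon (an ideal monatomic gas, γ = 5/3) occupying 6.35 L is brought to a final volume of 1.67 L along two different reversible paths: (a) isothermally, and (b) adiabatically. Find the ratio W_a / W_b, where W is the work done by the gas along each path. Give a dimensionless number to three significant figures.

W_a / W_b ≈ 0.620

Path (a) isothermal: W = P₁V₁ ln(V₂/V₁) → W_a/(P₁V₁) = -1.336.
Path (b) adiabatic: W = P₁V₁(1 − (V₁/V₂)^(γ−1))/(γ−1) → W_b/(P₁V₁) = -2.154.
W_a / W_b = -1.336 / -2.154 = 0.62.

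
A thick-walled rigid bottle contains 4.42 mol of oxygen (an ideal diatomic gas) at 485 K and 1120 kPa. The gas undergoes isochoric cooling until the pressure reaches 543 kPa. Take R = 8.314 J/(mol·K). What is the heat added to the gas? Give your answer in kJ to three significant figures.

Constant volume ⇒ W = 0, so Q = ΔU = nCᵥΔT with Cᵥ = 5R/2 = 20.79 J/(mol·K).
At constant V, T₂/T₁ = P₂/P₁ ⇒ ΔT = T₁(P₂/P₁ − 1) = 485·(543/1120 − 1) = -249.9 K.
ΔU = (4.42)(20.79)(-249.9) = -22955 J.

Q ≈ -23.0 kJ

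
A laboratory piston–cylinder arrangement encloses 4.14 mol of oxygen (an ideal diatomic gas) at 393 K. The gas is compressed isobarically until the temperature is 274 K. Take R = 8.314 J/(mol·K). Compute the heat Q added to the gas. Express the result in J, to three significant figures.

Isobaric: W = nRΔT = (4.14)(8.314)(-119) = -4096 J.
ΔU = nCᵥΔT with Cᵥ = 5R/2: ΔU = (4.14)(20.79)(-119) = -10240 J.
Q = ΔU + W = -10240 − 4096 = -14336 J.

Q ≈ -14300 J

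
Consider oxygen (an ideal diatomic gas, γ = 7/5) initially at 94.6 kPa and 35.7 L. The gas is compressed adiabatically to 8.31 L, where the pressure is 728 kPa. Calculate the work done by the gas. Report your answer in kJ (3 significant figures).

W ≈ -6.68 kJ

Adiabatic: W = (P₁V₁ − P₂V₂)/(γ − 1) with γ = 7/5.
P₁V₁ = 3377 J, P₂V₂ = 6050 J.
W = (3377 − 6050) / 0.4 = -6681 J.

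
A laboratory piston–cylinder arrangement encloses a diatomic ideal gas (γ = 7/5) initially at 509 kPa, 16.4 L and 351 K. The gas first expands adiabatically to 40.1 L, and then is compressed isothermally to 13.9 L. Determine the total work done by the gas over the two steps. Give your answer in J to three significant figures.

Step 1 (adiabatic): W = (P₁V₁ − P₂V₂)/(γ−1) = (8348 − 5838)/0.4 = 6275 J.
After step 1: P = 145.6 kPa, V = 40.1 L, T = 245.5 K.
Step 2 (isothermal): W = P₁V₁ ln(V₂/V₁) = (5838) ln(13.9/40.1) = -6185 J.
W_total = 6275 − 6185 = 89.8 J.

W_total ≈ 89.8 J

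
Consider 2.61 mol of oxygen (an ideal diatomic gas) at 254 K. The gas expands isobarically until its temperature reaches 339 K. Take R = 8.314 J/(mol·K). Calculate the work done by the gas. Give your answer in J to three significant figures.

W ≈ 1840 J

Isobaric: W = P ΔV = nR ΔT.
W = (2.61)(8.314)(339 − 254) = 1844 J.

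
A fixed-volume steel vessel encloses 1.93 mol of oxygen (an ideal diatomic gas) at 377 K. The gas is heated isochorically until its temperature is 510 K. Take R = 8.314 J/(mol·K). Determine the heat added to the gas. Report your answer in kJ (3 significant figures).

Q ≈ 5.34 kJ

Constant volume ⇒ W = 0, so Q = ΔU = nCᵥΔT with Cᵥ = 5R/2 = 20.79 J/(mol·K).
ΔU = (1.93)(20.79)(510 − 377) = 5335 J.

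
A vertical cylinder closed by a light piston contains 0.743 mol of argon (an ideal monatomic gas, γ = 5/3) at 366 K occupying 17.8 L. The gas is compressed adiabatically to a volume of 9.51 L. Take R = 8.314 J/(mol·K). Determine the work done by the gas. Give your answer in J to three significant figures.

W ≈ -1760 J

Adiabatic: TV^(γ−1) = const with γ = 5/3.
T₂ = T₁ (V₁/V₂)^(γ−1) = 366 × (17.8/9.51)^0.667 = 366 × 1.519 = 555.9 K.
W_by = nCᵥ(T₁ − T₂) = (0.743)(12.47)(366 − 555.9) = -1759 J.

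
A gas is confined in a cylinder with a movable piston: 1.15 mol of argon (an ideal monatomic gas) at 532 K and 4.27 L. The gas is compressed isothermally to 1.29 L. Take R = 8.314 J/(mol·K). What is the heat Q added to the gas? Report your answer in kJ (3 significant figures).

Q ≈ -6.09 kJ

Isothermal ⇒ ΔU = 0, so Q = W = nRT ln(V₂/V₁).
Q = (1.15)(8.314)(532) ln(1.29/4.27) = 5087 × -1.197 = -6088 J.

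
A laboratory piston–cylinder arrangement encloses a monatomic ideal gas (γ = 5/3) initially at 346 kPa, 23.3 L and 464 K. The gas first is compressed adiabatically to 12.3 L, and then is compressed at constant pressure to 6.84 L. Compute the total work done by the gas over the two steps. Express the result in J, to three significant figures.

W_total ≈ -11900 J

Step 1 (adiabatic): W = (P₁V₁ − P₂V₂)/(γ−1) = (8062 − 12342)/0.667 = -6421 J.
After step 1: P = 1003 kPa, V = 12.3 L, T = 710.4 K.
Step 2 (isobaric): W = PΔV = (1003 kPa)(6.84 − 12.3 L) = -5479 J.
W_total = -6421 − 5479 = -11900 J.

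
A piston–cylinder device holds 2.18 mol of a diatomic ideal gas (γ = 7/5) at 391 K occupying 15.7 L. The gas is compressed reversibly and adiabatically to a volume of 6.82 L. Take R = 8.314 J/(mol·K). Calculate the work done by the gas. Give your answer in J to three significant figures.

Adiabatic: TV^(γ−1) = const with γ = 7/5.
T₂ = T₁ (V₁/V₂)^(γ−1) = 391 × (15.7/6.82)^0.4 = 391 × 1.396 = 545.8 K.
W_by = nCᵥ(T₁ − T₂) = (2.18)(20.79)(391 − 545.8) = -7014 J.

W ≈ -7010 J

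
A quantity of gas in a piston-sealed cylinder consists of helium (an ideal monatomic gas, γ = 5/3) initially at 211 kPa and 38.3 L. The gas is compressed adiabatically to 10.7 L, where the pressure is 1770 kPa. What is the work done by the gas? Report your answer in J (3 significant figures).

Adiabatic: W = (P₁V₁ − P₂V₂)/(γ − 1) with γ = 5/3.
P₁V₁ = 8081 J, P₂V₂ = 18939 J.
W = (8081 − 18939) / 0.6667 = -16287 J.

W ≈ -16300 J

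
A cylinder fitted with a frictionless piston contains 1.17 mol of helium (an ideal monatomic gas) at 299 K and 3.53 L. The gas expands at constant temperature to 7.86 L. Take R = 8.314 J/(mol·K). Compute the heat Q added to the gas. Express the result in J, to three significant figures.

Q ≈ 2330 J

Isothermal ⇒ ΔU = 0, so Q = W = nRT ln(V₂/V₁).
Q = (1.17)(8.314)(299) ln(7.86/3.53) = 2908 × 0.8005 = 2328 J.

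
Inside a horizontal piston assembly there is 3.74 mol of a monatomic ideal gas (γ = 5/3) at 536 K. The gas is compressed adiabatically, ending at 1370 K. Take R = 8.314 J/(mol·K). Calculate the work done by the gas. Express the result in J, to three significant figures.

Adiabatic ⇒ Q = 0, so W_by = −ΔU = nCᵥ(T₁ − T₂).
Cᵥ = 3R/2 = 12.47 J/(mol·K).
W = (3.74)(12.47)(536 − 1370) = -38899 J.

W ≈ -38900 J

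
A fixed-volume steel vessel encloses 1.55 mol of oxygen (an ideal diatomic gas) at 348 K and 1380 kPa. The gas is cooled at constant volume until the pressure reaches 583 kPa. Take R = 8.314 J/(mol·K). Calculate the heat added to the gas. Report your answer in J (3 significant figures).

Constant volume ⇒ W = 0, so Q = ΔU = nCᵥΔT with Cᵥ = 5R/2 = 20.79 J/(mol·K).
At constant V, T₂/T₁ = P₂/P₁ ⇒ ΔT = T₁(P₂/P₁ − 1) = 348·(583/1380 − 1) = -201 K.
ΔU = (1.55)(20.79)(-201) = -6475 J.

Q ≈ -6480 J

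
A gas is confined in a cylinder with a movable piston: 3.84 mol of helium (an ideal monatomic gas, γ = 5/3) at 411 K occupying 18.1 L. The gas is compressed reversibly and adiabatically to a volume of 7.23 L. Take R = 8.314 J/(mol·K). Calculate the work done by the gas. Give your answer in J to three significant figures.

W ≈ -16600 J

Adiabatic: TV^(γ−1) = const with γ = 5/3.
T₂ = T₁ (V₁/V₂)^(γ−1) = 411 × (18.1/7.23)^0.667 = 411 × 1.844 = 757.8 K.
W_by = nCᵥ(T₁ − T₂) = (3.84)(12.47)(411 − 757.8) = -16606 J.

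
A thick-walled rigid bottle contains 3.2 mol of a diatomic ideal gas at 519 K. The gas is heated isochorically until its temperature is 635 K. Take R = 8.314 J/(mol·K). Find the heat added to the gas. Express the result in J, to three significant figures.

Q ≈ 7720 J

Constant volume ⇒ W = 0, so Q = ΔU = nCᵥΔT with Cᵥ = 5R/2 = 20.79 J/(mol·K).
ΔU = (3.2)(20.79)(635 − 519) = 7715 J.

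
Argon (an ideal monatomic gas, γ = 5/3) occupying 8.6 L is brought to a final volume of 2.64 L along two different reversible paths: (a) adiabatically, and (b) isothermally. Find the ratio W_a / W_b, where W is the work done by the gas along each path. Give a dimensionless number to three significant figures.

Path (a) adiabatic: W = P₁V₁(1 − (V₁/V₂)^(γ−1))/(γ−1) → W_a/(P₁V₁) = -1.796.
Path (b) isothermal: W = P₁V₁ ln(V₂/V₁) → W_b/(P₁V₁) = -1.181.
W_a / W_b = -1.796 / -1.181 = 1.521.

W_a / W_b ≈ 1.52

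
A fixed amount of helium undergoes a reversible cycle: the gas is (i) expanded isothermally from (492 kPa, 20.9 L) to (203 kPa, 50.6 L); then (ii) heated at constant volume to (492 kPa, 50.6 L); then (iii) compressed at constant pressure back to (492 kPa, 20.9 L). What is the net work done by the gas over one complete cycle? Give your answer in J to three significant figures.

Leg (i): W = PᵢVᵢ ln(V_f/Vᵢ) = (10283) ln(50.6/20.9) = 9092 J.
Leg (ii): W = 0.
Leg (iii): W = PΔV = (492)(20.9 − 50.6) = -14612 J.
W_net = 9092 − 14612 = -5520 J.

W_net ≈ -5520 J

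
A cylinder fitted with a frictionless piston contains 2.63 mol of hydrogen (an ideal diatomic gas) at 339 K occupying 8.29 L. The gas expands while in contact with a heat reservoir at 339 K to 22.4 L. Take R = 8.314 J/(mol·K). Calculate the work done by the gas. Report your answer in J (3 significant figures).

W ≈ 7370 J

Isothermal: W = nRT ln(V₂/V₁).
W = (2.63)(8.314)(339) × ln(22.4/8.29)
  = 7413 × 0.994
W_by_gas = 7368 J.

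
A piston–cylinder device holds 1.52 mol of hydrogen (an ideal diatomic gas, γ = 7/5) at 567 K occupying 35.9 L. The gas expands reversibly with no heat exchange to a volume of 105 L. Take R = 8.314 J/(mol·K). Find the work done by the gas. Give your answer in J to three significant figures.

W ≈ 6250 J

Adiabatic: TV^(γ−1) = const with γ = 7/5.
T₂ = T₁ (V₁/V₂)^(γ−1) = 567 × (35.9/105)^0.4 = 567 × 0.651 = 369.1 K.
W_by = nCᵥ(T₁ − T₂) = (1.52)(20.79)(567 − 369.1) = 6252 J.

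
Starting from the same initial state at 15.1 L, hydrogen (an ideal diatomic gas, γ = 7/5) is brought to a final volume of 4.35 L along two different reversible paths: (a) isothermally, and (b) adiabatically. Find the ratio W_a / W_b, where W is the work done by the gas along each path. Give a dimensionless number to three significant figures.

W_a / W_b ≈ 0.772

Path (a) isothermal: W = P₁V₁ ln(V₂/V₁) → W_a/(P₁V₁) = -1.245.
Path (b) adiabatic: W = P₁V₁(1 − (V₁/V₂)^(γ−1))/(γ−1) → W_b/(P₁V₁) = -1.613.
W_a / W_b = -1.245 / -1.613 = 0.7717.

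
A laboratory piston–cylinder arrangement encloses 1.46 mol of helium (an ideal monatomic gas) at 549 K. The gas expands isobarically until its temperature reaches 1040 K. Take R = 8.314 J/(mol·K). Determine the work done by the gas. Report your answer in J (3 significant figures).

Isobaric: W = P ΔV = nR ΔT.
W = (1.46)(8.314)(1040 − 549) = 5960 J.

W ≈ 5960 J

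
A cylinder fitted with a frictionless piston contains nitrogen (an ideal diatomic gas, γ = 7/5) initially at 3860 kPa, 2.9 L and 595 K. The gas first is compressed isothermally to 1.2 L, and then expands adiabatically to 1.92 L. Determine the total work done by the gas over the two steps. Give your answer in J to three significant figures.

W_total ≈ -5080 J

Step 1 (isothermal): W = P₁V₁ ln(V₂/V₁) = (11194) ln(1.2/2.9) = -9877 J.
After step 1: P = 9328 kPa, V = 1.2 L, T = 595 K.
Step 2 (adiabatic): W = (P₁V₁ − P₂V₂)/(γ−1) = (11194 − 9275)/0.4 = 4796 J.
W_total = -9877 + 4796 = -5081 J.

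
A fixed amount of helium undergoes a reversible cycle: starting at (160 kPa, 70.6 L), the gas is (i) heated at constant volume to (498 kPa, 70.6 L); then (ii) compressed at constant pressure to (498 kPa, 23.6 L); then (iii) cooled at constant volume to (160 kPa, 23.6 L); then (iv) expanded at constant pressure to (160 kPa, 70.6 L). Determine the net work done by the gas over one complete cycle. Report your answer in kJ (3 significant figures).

Constant-volume legs do no work.
W(ii) = (498)(23.6 − 70.6) = -23406 J; W(iv) = (160)(70.6 − 23.6) = 7520 J.
W_net = -23406 + 7520 = -15886 J (the counter-clockwise enclosed area).

W_net ≈ -15.9 kJ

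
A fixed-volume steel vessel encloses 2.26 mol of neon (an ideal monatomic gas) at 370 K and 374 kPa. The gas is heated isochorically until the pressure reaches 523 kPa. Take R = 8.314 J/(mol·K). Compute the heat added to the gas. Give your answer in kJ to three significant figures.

Q ≈ 4.15 kJ

Constant volume ⇒ W = 0, so Q = ΔU = nCᵥΔT with Cᵥ = 3R/2 = 12.47 J/(mol·K).
At constant V, T₂/T₁ = P₂/P₁ ⇒ ΔT = T₁(P₂/P₁ − 1) = 370·(523/374 − 1) = 147.4 K.
ΔU = (2.26)(12.47)(147.4) = 4155 J.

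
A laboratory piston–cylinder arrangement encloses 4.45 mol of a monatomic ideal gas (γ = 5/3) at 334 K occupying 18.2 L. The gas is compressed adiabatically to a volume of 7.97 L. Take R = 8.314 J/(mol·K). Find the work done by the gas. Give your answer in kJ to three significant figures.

Adiabatic: TV^(γ−1) = const with γ = 5/3.
T₂ = T₁ (V₁/V₂)^(γ−1) = 334 × (18.2/7.97)^0.667 = 334 × 1.734 = 579.2 K.
W_by = nCᵥ(T₁ − T₂) = (4.45)(12.47)(334 − 579.2) = -13607 J.

W ≈ -13.6 kJ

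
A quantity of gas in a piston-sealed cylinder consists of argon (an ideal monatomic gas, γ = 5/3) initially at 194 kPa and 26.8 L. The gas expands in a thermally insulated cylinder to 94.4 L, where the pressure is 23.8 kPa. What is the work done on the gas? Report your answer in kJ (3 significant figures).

Adiabatic: W = (P₁V₁ − P₂V₂)/(γ − 1) with γ = 5/3.
P₁V₁ = 5199 J, P₂V₂ = 2247 J.
W = (5199 − 2247) / 0.6667 = 4429 J.
Work on gas = −W_by = -4429 J.

W ≈ -4.43 kJ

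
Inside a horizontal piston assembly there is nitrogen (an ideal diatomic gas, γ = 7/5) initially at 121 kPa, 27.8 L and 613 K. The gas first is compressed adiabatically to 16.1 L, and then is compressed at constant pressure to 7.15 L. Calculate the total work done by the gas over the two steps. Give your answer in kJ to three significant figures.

Step 1 (adiabatic): W = (P₁V₁ − P₂V₂)/(γ−1) = (3364 − 4185)/0.4 = -2054 J.
After step 1: P = 260 kPa, V = 16.1 L, T = 762.7 K.
Step 2 (isobaric): W = PΔV = (260 kPa)(7.15 − 16.1 L) = -2327 J.
W_total = -2054 − 2327 = -4380 J.

W_total ≈ -4.38 kJ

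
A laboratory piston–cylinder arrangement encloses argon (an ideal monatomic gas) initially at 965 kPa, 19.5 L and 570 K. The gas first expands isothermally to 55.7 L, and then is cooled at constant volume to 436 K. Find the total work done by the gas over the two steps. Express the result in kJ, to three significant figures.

Step 1 (isothermal): W = P₁V₁ ln(V₂/V₁) = (18818) ln(55.7/19.5) = 19750 J.
Step 2 (isochoric): W = 0 (constant volume).
W_total = 19750 + 0 = 19750 J.

W_total ≈ 19.8 kJ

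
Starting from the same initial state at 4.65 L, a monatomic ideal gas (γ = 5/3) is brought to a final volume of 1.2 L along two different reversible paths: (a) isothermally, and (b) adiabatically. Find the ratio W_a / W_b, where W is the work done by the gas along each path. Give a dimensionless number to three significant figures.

Path (a) isothermal: W = P₁V₁ ln(V₂/V₁) → W_a/(P₁V₁) = -1.355.
Path (b) adiabatic: W = P₁V₁(1 − (V₁/V₂)^(γ−1))/(γ−1) → W_b/(P₁V₁) = -2.201.
W_a / W_b = -1.355 / -2.201 = 0.6155.

W_a / W_b ≈ 0.616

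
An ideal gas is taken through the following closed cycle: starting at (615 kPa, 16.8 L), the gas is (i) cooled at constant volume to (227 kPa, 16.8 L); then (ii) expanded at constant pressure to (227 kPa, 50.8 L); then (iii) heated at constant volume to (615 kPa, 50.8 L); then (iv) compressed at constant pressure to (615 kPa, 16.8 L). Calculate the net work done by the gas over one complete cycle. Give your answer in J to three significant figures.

Constant-volume legs do no work.
W(ii) = (227)(50.8 − 16.8) = 7718 J; W(iv) = (615)(16.8 − 50.8) = -20910 J.
W_net = 7718 − 20910 = -13192 J (the counter-clockwise enclosed area).

W_net ≈ -13200 J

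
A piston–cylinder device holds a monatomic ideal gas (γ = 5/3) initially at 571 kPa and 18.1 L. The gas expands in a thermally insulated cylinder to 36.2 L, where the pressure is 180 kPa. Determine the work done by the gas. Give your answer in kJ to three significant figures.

Adiabatic: W = (P₁V₁ − P₂V₂)/(γ − 1) with γ = 5/3.
P₁V₁ = 10335 J, P₂V₂ = 6516 J.
W = (10335 − 6516) / 0.6667 = 5729 J.

W ≈ 5.73 kJ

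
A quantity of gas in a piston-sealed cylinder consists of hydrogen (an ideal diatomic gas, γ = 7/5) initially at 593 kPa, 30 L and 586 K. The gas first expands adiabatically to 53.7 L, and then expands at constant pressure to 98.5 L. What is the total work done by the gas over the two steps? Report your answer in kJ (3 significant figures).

Step 1 (adiabatic): W = (P₁V₁ − P₂V₂)/(γ−1) = (17790 − 14094)/0.4 = 9240 J.
After step 1: P = 262.5 kPa, V = 53.7 L, T = 464.3 K.
Step 2 (isobaric): W = PΔV = (262.5 kPa)(98.5 − 53.7 L) = 11758 J.
W_total = 9240 + 11758 = 20998 J.

W_total ≈ 21.0 kJ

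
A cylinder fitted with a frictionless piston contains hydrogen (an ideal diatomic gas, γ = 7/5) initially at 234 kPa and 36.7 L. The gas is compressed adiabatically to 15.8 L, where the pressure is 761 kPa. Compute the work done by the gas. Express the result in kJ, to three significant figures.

W ≈ -8.59 kJ

Adiabatic: W = (P₁V₁ − P₂V₂)/(γ − 1) with γ = 7/5.
P₁V₁ = 8588 J, P₂V₂ = 12024 J.
W = (8588 − 12024) / 0.4 = -8590 J.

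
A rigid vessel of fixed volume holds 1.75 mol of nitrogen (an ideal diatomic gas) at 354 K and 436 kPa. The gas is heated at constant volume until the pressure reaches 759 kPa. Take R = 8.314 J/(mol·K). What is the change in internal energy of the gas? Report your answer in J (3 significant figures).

Constant volume ⇒ W = 0, so Q = ΔU = nCᵥΔT with Cᵥ = 5R/2 = 20.79 J/(mol·K).
At constant V, T₂/T₁ = P₂/P₁ ⇒ ΔT = T₁(P₂/P₁ − 1) = 354·(759/436 − 1) = 262.3 K.
ΔU = (1.75)(20.79)(262.3) = 9539 J.

ΔU ≈ 9540 J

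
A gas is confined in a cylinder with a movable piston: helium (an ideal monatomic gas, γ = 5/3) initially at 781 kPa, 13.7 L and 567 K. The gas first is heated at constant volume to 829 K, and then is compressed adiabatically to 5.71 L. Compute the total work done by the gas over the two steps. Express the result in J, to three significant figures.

Step 1 (isochoric): W = 0 (constant volume).
After step 1: P = 1142 kPa (V unchanged).
Step 2 (adiabatic): W = (P₁V₁ − P₂V₂)/(γ−1) = (15644 − 28037)/0.667 = -18590 J.
W_total = 0 − 18590 = -18590 J.

W_total ≈ -18600 J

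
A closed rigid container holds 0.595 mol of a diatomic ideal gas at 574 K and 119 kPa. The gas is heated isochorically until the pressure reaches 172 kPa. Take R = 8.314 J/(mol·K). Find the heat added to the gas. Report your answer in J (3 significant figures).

Q ≈ 3160 J

Constant volume ⇒ W = 0, so Q = ΔU = nCᵥΔT with Cᵥ = 5R/2 = 20.79 J/(mol·K).
At constant V, T₂/T₁ = P₂/P₁ ⇒ ΔT = T₁(P₂/P₁ − 1) = 574·(172/119 − 1) = 255.6 K.
ΔU = (0.595)(20.79)(255.6) = 3162 J.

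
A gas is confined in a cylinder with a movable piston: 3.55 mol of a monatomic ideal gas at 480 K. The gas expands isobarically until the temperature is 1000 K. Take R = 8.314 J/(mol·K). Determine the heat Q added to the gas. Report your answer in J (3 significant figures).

Isobaric: W = nRΔT = (3.55)(8.314)(520) = 15348 J.
ΔU = nCᵥΔT with Cᵥ = 3R/2: ΔU = (3.55)(12.47)(520) = 23021 J.
Q = ΔU + W = 23021 + 15348 = 38369 J.

Q ≈ 38400 J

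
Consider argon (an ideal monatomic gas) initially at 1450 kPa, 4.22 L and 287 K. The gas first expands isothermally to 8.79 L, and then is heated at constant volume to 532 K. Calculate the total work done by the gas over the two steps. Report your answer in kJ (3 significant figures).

Step 1 (isothermal): W = P₁V₁ ln(V₂/V₁) = (6119) ln(8.79/4.22) = 4490 J.
Step 2 (isochoric): W = 0 (constant volume).
W_total = 4490 + 0 = 4490 J.

W_total ≈ 4.49 kJ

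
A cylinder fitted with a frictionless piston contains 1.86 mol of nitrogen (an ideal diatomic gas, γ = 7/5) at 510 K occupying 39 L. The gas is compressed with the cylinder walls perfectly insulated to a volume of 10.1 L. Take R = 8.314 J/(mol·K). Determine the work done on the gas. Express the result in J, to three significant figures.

Adiabatic: TV^(γ−1) = const with γ = 7/5.
T₂ = T₁ (V₁/V₂)^(γ−1) = 510 × (39/10.1)^0.4 = 510 × 1.717 = 875.5 K.
W_by = nCᵥ(T₁ − T₂) = (1.86)(20.79)(510 − 875.5) = -14131 J.
Work on gas = −W_by = 14131 J.

W ≈ 14100 J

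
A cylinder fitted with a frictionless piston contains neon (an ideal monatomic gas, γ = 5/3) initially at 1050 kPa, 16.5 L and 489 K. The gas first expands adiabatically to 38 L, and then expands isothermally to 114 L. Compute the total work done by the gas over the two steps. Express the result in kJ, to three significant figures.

W_total ≈ 22.0 kJ

Step 1 (adiabatic): W = (P₁V₁ − P₂V₂)/(γ−1) = (17325 − 9934)/0.667 = 11086 J.
After step 1: P = 261.4 kPa, V = 38 L, T = 280.4 K.
Step 2 (isothermal): W = P₁V₁ ln(V₂/V₁) = (9934) ln(114/38) = 10914 J.
W_total = 11086 + 10914 = 22000 J.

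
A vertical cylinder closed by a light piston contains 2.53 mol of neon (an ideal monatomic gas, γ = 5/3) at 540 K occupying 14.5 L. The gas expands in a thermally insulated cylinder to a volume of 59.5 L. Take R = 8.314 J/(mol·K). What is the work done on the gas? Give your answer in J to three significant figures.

Adiabatic: TV^(γ−1) = const with γ = 5/3.
T₂ = T₁ (V₁/V₂)^(γ−1) = 540 × (14.5/59.5)^0.667 = 540 × 0.3902 = 210.7 K.
W_by = nCᵥ(T₁ − T₂) = (2.53)(12.47)(540 − 210.7) = 10391 J.
Work on gas = −W_by = -10391 J.

W ≈ -10400 J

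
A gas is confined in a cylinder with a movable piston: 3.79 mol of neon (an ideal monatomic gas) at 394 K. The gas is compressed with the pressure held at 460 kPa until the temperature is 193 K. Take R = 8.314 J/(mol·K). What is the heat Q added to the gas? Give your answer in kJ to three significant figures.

Q ≈ -15.8 kJ

Isobaric: W = nRΔT = (3.79)(8.314)(-201) = -6334 J.
ΔU = nCᵥΔT with Cᵥ = 3R/2: ΔU = (3.79)(12.47)(-201) = -9500 J.
Q = ΔU + W = -9500 − 6334 = -15834 J.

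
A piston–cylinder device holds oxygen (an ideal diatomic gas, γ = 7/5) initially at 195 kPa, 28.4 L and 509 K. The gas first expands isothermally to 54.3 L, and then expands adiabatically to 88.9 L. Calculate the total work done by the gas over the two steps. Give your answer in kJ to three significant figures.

W_total ≈ 6.07 kJ

Step 1 (isothermal): W = P₁V₁ ln(V₂/V₁) = (5538) ln(54.3/28.4) = 3589 J.
After step 1: P = 102 kPa, V = 54.3 L, T = 509 K.
Step 2 (adiabatic): W = (P₁V₁ − P₂V₂)/(γ−1) = (5538 − 4547)/0.4 = 2478 J.
W_total = 3589 + 2478 = 6067 J.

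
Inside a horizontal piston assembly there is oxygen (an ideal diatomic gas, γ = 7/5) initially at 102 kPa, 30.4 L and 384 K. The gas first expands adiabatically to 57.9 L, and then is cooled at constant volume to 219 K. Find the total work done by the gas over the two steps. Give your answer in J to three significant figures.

Step 1 (adiabatic): W = (P₁V₁ − P₂V₂)/(γ−1) = (3101 − 2396)/0.4 = 1761 J.
Step 2 (isochoric): W = 0 (constant volume).
W_total = 1761 + 0 = 1761 J.

W_total ≈ 1760 J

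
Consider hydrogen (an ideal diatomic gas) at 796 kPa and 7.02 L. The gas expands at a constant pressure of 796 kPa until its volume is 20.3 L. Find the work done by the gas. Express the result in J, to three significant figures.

Isobaric: W = P ΔV.
W = (796 kPa)(20.3 − 7.02 L) = (796)(13.28) = 10571 J.

W ≈ 10600 J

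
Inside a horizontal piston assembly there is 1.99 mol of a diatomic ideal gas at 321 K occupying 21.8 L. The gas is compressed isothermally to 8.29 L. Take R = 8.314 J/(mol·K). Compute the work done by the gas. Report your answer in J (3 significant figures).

W ≈ -5130 J

Isothermal: W = nRT ln(V₂/V₁).
W = (1.99)(8.314)(321) × ln(8.29/21.8)
  = 5311 × -0.9669
W_by_gas = -5135 J.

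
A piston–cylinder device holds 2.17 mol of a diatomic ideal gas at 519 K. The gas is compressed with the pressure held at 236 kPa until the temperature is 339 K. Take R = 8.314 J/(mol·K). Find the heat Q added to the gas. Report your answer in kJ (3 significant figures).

Isobaric: W = nRΔT = (2.17)(8.314)(-180) = -3247 J.
ΔU = nCᵥΔT with Cᵥ = 5R/2: ΔU = (2.17)(20.79)(-180) = -8119 J.
Q = ΔU + W = -8119 − 3247 = -11366 J.

Q ≈ -11.4 kJ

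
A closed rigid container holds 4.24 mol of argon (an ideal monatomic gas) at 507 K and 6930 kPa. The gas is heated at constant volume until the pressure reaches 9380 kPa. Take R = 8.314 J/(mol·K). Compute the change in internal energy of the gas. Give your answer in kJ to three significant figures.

Constant volume ⇒ W = 0, so Q = ΔU = nCᵥΔT with Cᵥ = 3R/2 = 12.47 J/(mol·K).
At constant V, T₂/T₁ = P₂/P₁ ⇒ ΔT = T₁(P₂/P₁ − 1) = 507·(9380/6930 − 1) = 179.2 K.
ΔU = (4.24)(12.47)(179.2) = 9478 J.

ΔU ≈ 9.48 kJ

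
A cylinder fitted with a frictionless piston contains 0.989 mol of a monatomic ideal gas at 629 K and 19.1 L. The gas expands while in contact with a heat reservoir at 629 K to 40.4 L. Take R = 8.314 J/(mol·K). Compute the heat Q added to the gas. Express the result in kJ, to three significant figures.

Isothermal ⇒ ΔU = 0, so Q = W = nRT ln(V₂/V₁).
Q = (0.989)(8.314)(629) ln(40.4/19.1) = 5172 × 0.7491 = 3875 J.

Q ≈ 3.87 kJ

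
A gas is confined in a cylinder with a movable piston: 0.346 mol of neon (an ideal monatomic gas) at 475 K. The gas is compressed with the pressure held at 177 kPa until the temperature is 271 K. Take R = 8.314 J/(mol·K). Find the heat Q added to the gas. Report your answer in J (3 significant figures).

Q ≈ -1470 J

Isobaric: W = nRΔT = (0.346)(8.314)(-204) = -586.8 J.
ΔU = nCᵥΔT with Cᵥ = 3R/2: ΔU = (0.346)(12.47)(-204) = -880.3 J.
Q = ΔU + W = -880.3 − 586.8 = -1467 J.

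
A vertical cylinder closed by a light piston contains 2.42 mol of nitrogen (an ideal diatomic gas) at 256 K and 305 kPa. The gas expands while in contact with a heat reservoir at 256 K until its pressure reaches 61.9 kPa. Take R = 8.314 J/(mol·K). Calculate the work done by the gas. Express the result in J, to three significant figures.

Isothermal process: W = nRT ln(V₂/V₁) = nRT ln(P₁/P₂).
W = (2.42)(8.314)(256) × ln(305/61.9)
  = 5151 × ln(4.927) = 5151 × 1.595
W_by_gas = 8214 J.

W ≈ 8210 J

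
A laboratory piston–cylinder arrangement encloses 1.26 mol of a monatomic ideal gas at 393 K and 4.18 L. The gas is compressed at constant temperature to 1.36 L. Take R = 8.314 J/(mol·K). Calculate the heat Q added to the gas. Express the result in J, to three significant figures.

Q ≈ -4620 J

Isothermal ⇒ ΔU = 0, so Q = W = nRT ln(V₂/V₁).
Q = (1.26)(8.314)(393) ln(1.36/4.18) = 4117 × -1.123 = -4623 J.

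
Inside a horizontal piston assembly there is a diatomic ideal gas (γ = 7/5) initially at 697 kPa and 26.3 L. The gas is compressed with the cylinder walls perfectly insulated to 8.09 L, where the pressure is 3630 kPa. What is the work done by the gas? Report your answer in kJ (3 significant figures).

W ≈ -27.6 kJ

Adiabatic: W = (P₁V₁ − P₂V₂)/(γ − 1) with γ = 7/5.
P₁V₁ = 18331 J, P₂V₂ = 29367 J.
W = (18331 − 29367) / 0.4 = -27589 J.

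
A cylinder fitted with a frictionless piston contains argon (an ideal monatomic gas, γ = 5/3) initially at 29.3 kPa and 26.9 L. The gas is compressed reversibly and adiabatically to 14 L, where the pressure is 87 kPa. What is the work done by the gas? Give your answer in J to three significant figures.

W ≈ -645 J

Adiabatic: W = (P₁V₁ − P₂V₂)/(γ − 1) with γ = 5/3.
P₁V₁ = 788.2 J, P₂V₂ = 1218 J.
W = (788.2 − 1218) / 0.6667 = -644.7 J.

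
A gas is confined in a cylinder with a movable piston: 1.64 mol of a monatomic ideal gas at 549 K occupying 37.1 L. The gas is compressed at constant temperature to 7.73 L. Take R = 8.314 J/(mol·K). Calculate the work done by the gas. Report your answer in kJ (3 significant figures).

Isothermal: W = nRT ln(V₂/V₁).
W = (1.64)(8.314)(549) × ln(7.73/37.1)
  = 7486 × -1.569
W_by_gas = -11741 J.

W ≈ -11.7 kJ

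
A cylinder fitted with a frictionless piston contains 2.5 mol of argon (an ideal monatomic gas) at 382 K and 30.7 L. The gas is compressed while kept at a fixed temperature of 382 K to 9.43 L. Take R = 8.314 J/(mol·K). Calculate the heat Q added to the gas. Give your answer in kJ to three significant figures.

Q ≈ -9.37 kJ

Isothermal ⇒ ΔU = 0, so Q = W = nRT ln(V₂/V₁).
Q = (2.5)(8.314)(382) ln(9.43/30.7) = 7940 × -1.18 = -9372 J.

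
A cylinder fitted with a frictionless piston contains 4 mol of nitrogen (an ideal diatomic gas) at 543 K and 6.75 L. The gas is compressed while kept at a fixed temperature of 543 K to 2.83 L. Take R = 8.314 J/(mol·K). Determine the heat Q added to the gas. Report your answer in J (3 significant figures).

Q ≈ -15700 J

Isothermal ⇒ ΔU = 0, so Q = W = nRT ln(V₂/V₁).
Q = (4)(8.314)(543) ln(2.83/6.75) = 18058 × -0.8693 = -15697 J.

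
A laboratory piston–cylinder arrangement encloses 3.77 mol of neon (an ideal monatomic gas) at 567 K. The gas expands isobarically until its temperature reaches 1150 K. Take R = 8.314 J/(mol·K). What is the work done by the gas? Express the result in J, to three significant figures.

W ≈ 18300 J

Isobaric: W = P ΔV = nR ΔT.
W = (3.77)(8.314)(1150 − 567) = 18273 J.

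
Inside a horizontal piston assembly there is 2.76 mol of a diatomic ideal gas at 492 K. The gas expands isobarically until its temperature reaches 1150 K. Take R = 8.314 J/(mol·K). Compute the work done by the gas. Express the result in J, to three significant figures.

W ≈ 15100 J

Isobaric: W = P ΔV = nR ΔT.
W = (2.76)(8.314)(1150 − 492) = 15099 J.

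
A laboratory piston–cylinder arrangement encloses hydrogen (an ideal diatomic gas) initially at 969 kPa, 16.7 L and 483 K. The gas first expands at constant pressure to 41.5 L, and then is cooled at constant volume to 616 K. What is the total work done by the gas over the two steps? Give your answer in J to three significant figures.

Step 1 (isobaric): W = PΔV = (969 kPa)(41.5 − 16.7 L) = 24031 J.
Step 2 (isochoric): W = 0 (constant volume).
W_total = 24031 + 0 = 24031 J.

W_total ≈ 24000 J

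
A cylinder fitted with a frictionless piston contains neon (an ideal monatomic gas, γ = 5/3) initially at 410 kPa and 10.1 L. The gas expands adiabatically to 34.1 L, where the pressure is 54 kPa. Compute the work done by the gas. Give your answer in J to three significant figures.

W ≈ 3450 J

Adiabatic: W = (P₁V₁ − P₂V₂)/(γ − 1) with γ = 5/3.
P₁V₁ = 4141 J, P₂V₂ = 1841 J.
W = (4141 − 1841) / 0.6667 = 3449 J.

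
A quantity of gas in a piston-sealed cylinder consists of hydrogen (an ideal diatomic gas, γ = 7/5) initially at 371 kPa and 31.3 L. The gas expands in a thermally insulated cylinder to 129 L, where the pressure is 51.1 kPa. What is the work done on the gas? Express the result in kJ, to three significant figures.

Adiabatic: W = (P₁V₁ − P₂V₂)/(γ − 1) with γ = 7/5.
P₁V₁ = 11612 J, P₂V₂ = 6592 J.
W = (11612 − 6592) / 0.4 = 12551 J.
Work on gas = −W_by = -12551 J.

W ≈ -12.6 kJ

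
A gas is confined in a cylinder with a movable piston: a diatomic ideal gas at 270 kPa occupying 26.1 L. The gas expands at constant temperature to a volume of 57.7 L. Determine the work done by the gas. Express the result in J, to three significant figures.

W ≈ 5590 J

Isothermal: W = nRT ln(V₂/V₁) = P₁V₁ ln(V₂/V₁).
P₁V₁ = (270 kPa)(26.1 L) = 7047 J.
W = 7047 × ln(57.7/26.1) = 7047 × 0.7933
W_by_gas = 5591 J.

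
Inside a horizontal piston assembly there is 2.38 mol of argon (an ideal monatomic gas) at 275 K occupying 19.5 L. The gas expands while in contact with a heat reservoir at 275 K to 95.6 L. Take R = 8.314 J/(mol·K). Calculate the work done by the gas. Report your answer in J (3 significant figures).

W ≈ 8650 J

Isothermal: W = nRT ln(V₂/V₁).
W = (2.38)(8.314)(275) × ln(95.6/19.5)
  = 5442 × 1.59
W_by_gas = 8651 J.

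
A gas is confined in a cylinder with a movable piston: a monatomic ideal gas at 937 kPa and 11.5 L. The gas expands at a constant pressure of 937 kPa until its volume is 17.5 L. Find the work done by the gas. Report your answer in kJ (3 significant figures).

W ≈ 5.62 kJ

Isobaric: W = P ΔV.
W = (937 kPa)(17.5 − 11.5 L) = (937)(6) = 5622 J.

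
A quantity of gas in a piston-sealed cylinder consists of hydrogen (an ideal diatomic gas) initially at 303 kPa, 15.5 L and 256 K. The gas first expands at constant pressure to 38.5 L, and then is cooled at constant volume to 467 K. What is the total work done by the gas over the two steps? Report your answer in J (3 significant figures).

Step 1 (isobaric): W = PΔV = (303 kPa)(38.5 − 15.5 L) = 6969 J.
Step 2 (isochoric): W = 0 (constant volume).
W_total = 6969 + 0 = 6969 J.

W_total ≈ 6970 J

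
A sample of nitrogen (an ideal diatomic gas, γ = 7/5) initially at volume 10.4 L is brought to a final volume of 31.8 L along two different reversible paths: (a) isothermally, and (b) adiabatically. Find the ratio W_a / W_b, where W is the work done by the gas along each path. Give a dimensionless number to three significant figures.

Path (a) isothermal: W = P₁V₁ ln(V₂/V₁) → W_a/(P₁V₁) = 1.118.
Path (b) adiabatic: W = P₁V₁(1 − (V₁/V₂)^(γ−1))/(γ−1) → W_b/(P₁V₁) = 0.9012.
W_a / W_b = 1.118 / 0.9012 = 1.24.

W_a / W_b ≈ 1.24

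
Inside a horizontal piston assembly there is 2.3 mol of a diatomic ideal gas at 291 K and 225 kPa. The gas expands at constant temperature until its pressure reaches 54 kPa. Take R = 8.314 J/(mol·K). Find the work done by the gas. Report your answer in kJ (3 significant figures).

W ≈ 7.94 kJ

Isothermal process: W = nRT ln(V₂/V₁) = nRT ln(P₁/P₂).
W = (2.3)(8.314)(291) × ln(225/54)
  = 5565 × ln(4.167) = 5565 × 1.427
W_by_gas = 7941 J.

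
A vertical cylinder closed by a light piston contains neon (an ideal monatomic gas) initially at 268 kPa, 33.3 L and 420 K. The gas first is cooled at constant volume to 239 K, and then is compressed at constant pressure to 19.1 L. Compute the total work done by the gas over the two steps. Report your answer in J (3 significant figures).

W_total ≈ -2170 J

Step 1 (isochoric): W = 0 (constant volume).
After step 1: P = 152.5 kPa (V unchanged).
Step 2 (isobaric): W = PΔV = (152.5 kPa)(19.1 − 33.3 L) = -2166 J.
W_total = 0 − 2166 = -2166 J.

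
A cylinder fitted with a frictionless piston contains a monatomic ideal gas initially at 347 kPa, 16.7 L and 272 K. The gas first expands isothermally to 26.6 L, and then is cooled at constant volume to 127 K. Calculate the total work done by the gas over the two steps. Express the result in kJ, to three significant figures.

Step 1 (isothermal): W = P₁V₁ ln(V₂/V₁) = (5795) ln(26.6/16.7) = 2698 J.
Step 2 (isochoric): W = 0 (constant volume).
W_total = 2698 + 0 = 2698 J.

W_total ≈ 2.70 kJ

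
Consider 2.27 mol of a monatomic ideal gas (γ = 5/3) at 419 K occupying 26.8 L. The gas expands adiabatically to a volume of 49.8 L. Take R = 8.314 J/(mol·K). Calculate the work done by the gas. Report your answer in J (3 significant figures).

Adiabatic: TV^(γ−1) = const with γ = 5/3.
T₂ = T₁ (V₁/V₂)^(γ−1) = 419 × (26.8/49.8)^0.667 = 419 × 0.6616 = 277.2 K.
W_by = nCᵥ(T₁ − T₂) = (2.27)(12.47)(419 − 277.2) = 4014 J.

W ≈ 4010 J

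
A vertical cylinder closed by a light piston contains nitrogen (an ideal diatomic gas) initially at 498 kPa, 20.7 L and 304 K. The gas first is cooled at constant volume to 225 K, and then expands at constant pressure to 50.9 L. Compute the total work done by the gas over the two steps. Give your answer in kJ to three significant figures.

Step 1 (isochoric): W = 0 (constant volume).
After step 1: P = 368.6 kPa (V unchanged).
Step 2 (isobaric): W = PΔV = (368.6 kPa)(50.9 − 20.7 L) = 11131 J.
W_total = 0 + 11131 = 11131 J.

W_total ≈ 11.1 kJ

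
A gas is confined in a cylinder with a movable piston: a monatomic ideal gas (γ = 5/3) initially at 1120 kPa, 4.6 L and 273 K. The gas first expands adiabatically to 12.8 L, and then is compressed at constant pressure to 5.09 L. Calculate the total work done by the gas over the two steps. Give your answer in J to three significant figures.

W_total ≈ 2250 J

Step 1 (adiabatic): W = (P₁V₁ − P₂V₂)/(γ−1) = (5152 − 2604)/0.667 = 3822 J.
After step 1: P = 203.5 kPa, V = 12.8 L, T = 138 K.
Step 2 (isobaric): W = PΔV = (203.5 kPa)(5.09 − 12.8 L) = -1569 J.
W_total = 3822 − 1569 = 2253 J.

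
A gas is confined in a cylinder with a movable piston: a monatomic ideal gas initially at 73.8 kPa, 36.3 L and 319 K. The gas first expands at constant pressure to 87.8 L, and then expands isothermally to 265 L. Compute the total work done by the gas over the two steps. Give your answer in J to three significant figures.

Step 1 (isobaric): W = PΔV = (73.8 kPa)(87.8 − 36.3 L) = 3801 J.
After step 1: P = 73.8 kPa, V = 87.8 L, T = 771.6 K.
Step 2 (isothermal): W = P₁V₁ ln(V₂/V₁) = (6480) ln(265/87.8) = 7158 J.
W_total = 3801 + 7158 = 10959 J.

W_total ≈ 11000 J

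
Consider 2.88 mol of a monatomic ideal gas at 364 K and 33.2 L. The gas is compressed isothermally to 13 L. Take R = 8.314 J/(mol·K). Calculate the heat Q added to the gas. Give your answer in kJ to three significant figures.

Isothermal ⇒ ΔU = 0, so Q = W = nRT ln(V₂/V₁).
Q = (2.88)(8.314)(364) ln(13/33.2) = 8716 × -0.9376 = -8172 J.

Q ≈ -8.17 kJ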